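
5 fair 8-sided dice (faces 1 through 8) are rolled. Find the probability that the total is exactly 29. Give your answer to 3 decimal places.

0.036

There are 8^5 = 32768 equally likely outcomes.
The number of ordered 5-tuples from {1,…,8} summing to 29 is 1190.
P(sum = 29) = 1190/32768 = 595/16384 ≈ 0.036.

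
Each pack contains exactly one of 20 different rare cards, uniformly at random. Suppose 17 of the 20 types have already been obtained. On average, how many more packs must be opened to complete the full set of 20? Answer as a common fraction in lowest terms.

Starting from 17 distinct types, each trial gives a new one with probability (20−i)/20 when i types are held, so the wait for the next new type is 20/(20−i).
E = 20/3 + 20/2 + 20/1 = 110/3.

110/3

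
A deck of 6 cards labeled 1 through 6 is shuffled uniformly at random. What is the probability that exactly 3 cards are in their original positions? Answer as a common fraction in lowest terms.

Choose which 3 of the 6 are fixed: C(6,3) = 20 ways.
The remaining 3 must have no fixed point: D(3) = 2.
P = 20·2/720 = 1/18.

1/18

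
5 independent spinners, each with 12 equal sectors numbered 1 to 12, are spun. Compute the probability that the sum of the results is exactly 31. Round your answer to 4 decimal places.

0.0493

There are 12^5 = 248832 equally likely outcomes.
The number of ordered 5-tuples from {1,…,12} summing to 31 is 12255.
P(sum = 31) = 12255/248832 = 4085/82944 ≈ 0.0493.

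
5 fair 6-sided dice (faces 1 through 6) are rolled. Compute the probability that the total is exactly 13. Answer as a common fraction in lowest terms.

There are 6^5 = 7776 equally likely outcomes.
The number of ordered 5-tuples from {1,…,6} summing to 13 is 420.
P(sum = 13) = 420/7776 = 35/648.

35/648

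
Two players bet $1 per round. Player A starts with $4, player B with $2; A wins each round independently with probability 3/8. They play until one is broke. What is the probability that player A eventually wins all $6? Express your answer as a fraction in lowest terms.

306/931

Let r = q/p = (5/8)/(3/8) = 5/3. The recurrence P(i) = p·P(i+1) + q·P(i−1) with P(0)=0, P(6)=1 gives P(i) = (1 − r^i)/(1 − r^6).
P(4) = (1 − (5/3)^4) / (1 − (5/3)^6) = 306/931.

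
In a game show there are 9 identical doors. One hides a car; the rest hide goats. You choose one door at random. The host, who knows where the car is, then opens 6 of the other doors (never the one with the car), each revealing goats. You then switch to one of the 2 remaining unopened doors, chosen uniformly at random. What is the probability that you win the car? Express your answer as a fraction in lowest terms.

4/9

Your original door holds the car with probability 1/9, so the other 8 collectively hold it with probability 8/9.
The host can always find 6 empty doors to open, so the reveals don't change that 8/9; it is now spread over the 2 remaining unopened doors.
P(win by switching) = (8/9) · (1/2) = 4/9.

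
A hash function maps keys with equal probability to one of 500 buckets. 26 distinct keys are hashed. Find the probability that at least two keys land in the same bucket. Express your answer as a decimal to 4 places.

0.4838

It's easier to compute the probability that all 26 are distinct.
P(all distinct) = 500/500 · 499/500 · ··· · 475/500 ≈ 0.5162.
So the probability of at least one match is 1 − 0.5162 = 0.4838.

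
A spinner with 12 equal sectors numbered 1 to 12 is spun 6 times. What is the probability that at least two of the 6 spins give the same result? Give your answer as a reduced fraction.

1343/1728

P(all 6 different) = 12/12 · 11/12 · ··· · 7/12 = 385/1728.
P(at least two equal) = 1 − 385/1728 = 1343/1728.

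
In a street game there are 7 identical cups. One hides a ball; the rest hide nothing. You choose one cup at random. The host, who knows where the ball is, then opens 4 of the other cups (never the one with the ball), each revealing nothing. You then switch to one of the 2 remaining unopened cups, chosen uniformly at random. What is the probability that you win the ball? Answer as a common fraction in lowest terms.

Your original cup holds the ball with probability 1/7, so the other 6 collectively hold it with probability 6/7.
The host can always find 4 empty cups to open, so the reveals don't change that 6/7; it is now spread over the 2 remaining unopened cups.
P(win by switching) = (6/7) · (1/2) = 3/7.

3/7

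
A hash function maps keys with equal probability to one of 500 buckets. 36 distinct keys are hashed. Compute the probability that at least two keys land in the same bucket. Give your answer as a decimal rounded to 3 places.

0.725

It's easier to compute the probability that all 36 are distinct.
P(all distinct) = 500/500 · 499/500 · ··· · 465/500 ≈ 0.275.
So the probability of at least one match is 1 − 0.275 = 0.725.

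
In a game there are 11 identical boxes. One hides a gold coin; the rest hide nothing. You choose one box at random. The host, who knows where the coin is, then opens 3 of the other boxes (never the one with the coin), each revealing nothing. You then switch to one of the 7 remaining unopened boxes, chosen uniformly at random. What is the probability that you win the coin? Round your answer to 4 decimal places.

Your original box holds the coin with probability 1/11, so the other 10 collectively hold it with probability 10/11.
The host can always find 3 empty boxes to open, so the reveals don't change that 10/11; it is now spread over the 7 remaining unopened boxes.
P(win by switching) = (10/11) · (1/7) = 10/77 ≈ 0.1299.

0.1299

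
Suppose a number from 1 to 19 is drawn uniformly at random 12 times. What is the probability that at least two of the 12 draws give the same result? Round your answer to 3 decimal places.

P(all 12 different) = 19/19 · 18/19 · ··· · 8/19 ≈ 0.011.
P(at least two equal) = 1 − 0.011 = 0.989.

0.989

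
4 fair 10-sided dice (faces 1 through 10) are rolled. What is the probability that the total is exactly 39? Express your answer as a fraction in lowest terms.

There are 10^4 = 10000 equally likely outcomes.
The number of ordered 4-tuples from {1,…,10} summing to 39 is 4.
P(sum = 39) = 4/10000 = 1/2500.

1/2500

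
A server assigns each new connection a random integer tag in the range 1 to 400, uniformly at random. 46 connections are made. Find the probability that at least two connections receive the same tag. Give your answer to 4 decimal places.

It's easier to compute the probability that all 46 are distinct.
P(all distinct) = 400/400 · 399/400 · ··· · 355/400 ≈ 0.0678.
So the probability of at least one match is 1 − 0.0678 = 0.9322.

0.9322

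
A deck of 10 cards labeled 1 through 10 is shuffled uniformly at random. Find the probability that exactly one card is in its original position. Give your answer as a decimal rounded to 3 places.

0.368

Choose which one is fixed: C(10,1) = 10 ways.
The remaining 9 must have no fixed point: D(9) = 133496.
P = 10·133496/3628800 = 16687/45360 ≈ 0.368.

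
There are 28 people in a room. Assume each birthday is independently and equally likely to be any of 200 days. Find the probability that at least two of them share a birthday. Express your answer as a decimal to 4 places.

It's easier to compute the probability that all 28 are distinct.
P(all distinct) = 200/200 · 199/200 · ··· · 173/200 ≈ 0.1376.
So the probability of at least one match is 1 − 0.1376 = 0.8624.

0.8624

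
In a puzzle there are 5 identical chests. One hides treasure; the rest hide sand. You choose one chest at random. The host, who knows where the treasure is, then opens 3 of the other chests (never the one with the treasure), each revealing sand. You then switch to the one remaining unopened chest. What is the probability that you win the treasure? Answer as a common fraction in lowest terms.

4/5

Your original chest holds the treasure with probability 1/5, so the other 4 collectively hold it with probability 4/5.
The host can always find 3 empty chests to open, so the reveals don't change that 4/5; it is now spread over the 1 remaining unopened chest.
P(win by switching) = (4/5) · (1/1) = 4/5.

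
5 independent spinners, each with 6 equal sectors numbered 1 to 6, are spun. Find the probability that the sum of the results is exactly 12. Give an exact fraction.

305/7776

There are 6^5 = 7776 equally likely outcomes.
The number of ordered 5-tuples from {1,…,6} summing to 12 is 305.
P(sum = 12) = 305/7776.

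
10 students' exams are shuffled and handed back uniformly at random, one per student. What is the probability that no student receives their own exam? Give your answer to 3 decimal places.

This is the derangement probability: permutations of 10 with no fixed point.
D(10) = 10! · (1 − 1/1! + 1/2! − ··· + (−1)^10/10!) = 1334961.
P = 1334961/3628800 = 16481/44800 ≈ 0.368.

0.368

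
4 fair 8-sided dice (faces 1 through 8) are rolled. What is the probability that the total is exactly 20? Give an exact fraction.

There are 8^4 = 4096 equally likely outcomes.
The number of ordered 4-tuples from {1,…,8} summing to 20 is 315.
P(sum = 20) = 315/4096.

315/4096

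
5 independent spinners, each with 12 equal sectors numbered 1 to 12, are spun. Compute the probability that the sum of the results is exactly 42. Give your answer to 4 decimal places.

0.0252

There are 12^5 = 248832 equally likely outcomes.
The number of ordered 5-tuples from {1,…,12} summing to 42 is 6265.
P(sum = 42) = 6265/248832 ≈ 0.0252.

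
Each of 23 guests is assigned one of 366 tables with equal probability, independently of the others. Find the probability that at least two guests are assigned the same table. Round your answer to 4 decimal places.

It's easier to compute the probability that all 23 are distinct.
P(all distinct) = 366/366 · 365/366 · ··· · 344/366 ≈ 0.4937.
So the probability of at least one match is 1 − 0.4937 = 0.5063.

0.5063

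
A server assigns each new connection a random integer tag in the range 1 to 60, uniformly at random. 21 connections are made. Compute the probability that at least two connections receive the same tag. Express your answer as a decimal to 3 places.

It's easier to compute the probability that all 21 are distinct.
P(all distinct) = 60/60 · 59/60 · ··· · 40/60 ≈ 0.019.
So the probability of at least one match is 1 − 0.019 = 0.981.

0.981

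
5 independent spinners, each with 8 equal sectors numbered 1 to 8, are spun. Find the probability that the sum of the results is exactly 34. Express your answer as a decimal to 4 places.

There are 8^5 = 32768 equally likely outcomes.
The number of ordered 5-tuples from {1,…,8} summing to 34 is 210.
P(sum = 34) = 210/32768 = 105/16384 ≈ 0.0064.

0.0064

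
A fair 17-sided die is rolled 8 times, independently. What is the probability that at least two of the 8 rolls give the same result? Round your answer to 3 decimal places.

0.859

P(all 8 different) = 17/17 · 16/17 · ··· · 10/17 ≈ 0.141.
P(at least two equal) = 1 − 0.141 = 0.859.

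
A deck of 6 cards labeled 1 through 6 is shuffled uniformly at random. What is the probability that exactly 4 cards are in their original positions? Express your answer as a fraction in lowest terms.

1/48

Choose which 4 of the 6 are fixed: C(6,4) = 15 ways.
The remaining 2 must have no fixed point: D(2) = 1.
P = 15·1/720 = 1/48.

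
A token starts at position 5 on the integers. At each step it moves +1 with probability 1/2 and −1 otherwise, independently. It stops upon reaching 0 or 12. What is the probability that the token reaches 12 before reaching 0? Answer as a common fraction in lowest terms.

5/12

With a fair step, P(i) = ½P(i−1) + ½P(i+1) with P(0)=0, P(12)=1 has the linear solution P(i) = i/12.
P(5) = 5/12.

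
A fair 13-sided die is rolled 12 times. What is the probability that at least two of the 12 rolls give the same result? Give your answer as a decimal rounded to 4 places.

0.9997

P(all 12 different) = 13/13 · 12/13 · ··· · 2/13 ≈ 0.0003.
P(at least two equal) = 1 − 0.0003 = 0.9997.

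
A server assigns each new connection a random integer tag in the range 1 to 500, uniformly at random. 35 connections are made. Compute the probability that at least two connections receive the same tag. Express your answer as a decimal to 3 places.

It's easier to compute the probability that all 35 are distinct.
P(all distinct) = 500/500 · 499/500 · ··· · 466/500 ≈ 0.296.
So the probability of at least one match is 1 − 0.296 = 0.704.

0.704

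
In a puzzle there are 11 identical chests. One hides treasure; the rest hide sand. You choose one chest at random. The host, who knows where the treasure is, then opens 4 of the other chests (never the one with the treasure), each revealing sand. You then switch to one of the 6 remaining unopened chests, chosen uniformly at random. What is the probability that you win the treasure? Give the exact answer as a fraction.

5/33

Your original chest holds the treasure with probability 1/11, so the other 10 collectively hold it with probability 10/11.
The host can always find 4 empty chests to open, so the reveals don't change that 10/11; it is now spread over the 6 remaining unopened chests.
P(win by switching) = (10/11) · (1/6) = 5/33.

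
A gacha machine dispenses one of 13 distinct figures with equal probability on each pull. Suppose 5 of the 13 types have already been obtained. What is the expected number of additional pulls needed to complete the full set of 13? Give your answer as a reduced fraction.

Starting from 5 distinct types, each trial gives a new one with probability (13−i)/13 when i types are held, so the wait for the next new type is 13/(13−i).
E = 13/8 + 13/7 + 13/6 + 13/5 + 13/4 + 13/3 + 13/2 + 13/1 = 9893/280.

9893/280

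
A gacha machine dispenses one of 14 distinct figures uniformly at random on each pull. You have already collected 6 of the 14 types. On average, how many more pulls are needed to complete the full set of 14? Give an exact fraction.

761/20

Starting from 6 distinct types, each trial gives a new one with probability (14−i)/14 when i types are held, so the wait for the next new type is 14/(14−i).
E = 14/8 + 14/7 + 14/6 + 14/5 + 14/4 + 14/3 + 14/2 + 14/1 = 761/20.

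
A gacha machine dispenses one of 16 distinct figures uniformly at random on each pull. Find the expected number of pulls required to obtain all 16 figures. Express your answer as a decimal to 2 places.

54.09

After i distinct types are collected, each trial gives a new one with probability (16−i)/16, so the expected wait for the next new type is 16/(16−i).
E = 16/16 + 16/15 + 16/14 + 16/13 + 16/12 + 16/11 + 16/10 + 16/9 + 16/8 + 16/7 + 16/6 + 16/5 + 16/4 + 16/3 + 16/2 + 16/1 = 2436559/45045 ≈ 54.09.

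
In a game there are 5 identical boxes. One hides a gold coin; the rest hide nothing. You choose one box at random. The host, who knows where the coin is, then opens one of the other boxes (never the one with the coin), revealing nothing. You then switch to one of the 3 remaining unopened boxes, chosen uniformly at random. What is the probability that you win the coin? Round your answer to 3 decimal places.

0.267

Your original box holds the coin with probability 1/5, so the other 4 collectively hold it with probability 4/5.
The host can always find an empty box to open, so this doesn't change that 4/5; it is now spread over the 3 remaining unopened boxes.
P(win by switching) = (4/5) · (1/3) = 4/15 ≈ 0.267.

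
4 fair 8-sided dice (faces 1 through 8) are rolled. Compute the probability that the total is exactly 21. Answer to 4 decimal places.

0.0693

There are 8^4 = 4096 equally likely outcomes.
The number of ordered 4-tuples from {1,…,8} summing to 21 is 284.
P(sum = 21) = 284/4096 = 71/1024 ≈ 0.0693.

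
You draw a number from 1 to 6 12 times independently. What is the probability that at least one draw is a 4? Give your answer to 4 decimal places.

0.8878

P(no draw is a 4) = (5/6)^12 ≈ 0.1122.
P(at least one) = 1 − 0.1122 = 0.8878.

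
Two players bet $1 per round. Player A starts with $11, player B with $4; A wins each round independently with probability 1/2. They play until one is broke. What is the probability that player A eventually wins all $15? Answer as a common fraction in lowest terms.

With a fair step, P(i) = ½P(i−1) + ½P(i+1) with P(0)=0, P(15)=1 has the linear solution P(i) = i/15.
P(11) = 11/15.

11/15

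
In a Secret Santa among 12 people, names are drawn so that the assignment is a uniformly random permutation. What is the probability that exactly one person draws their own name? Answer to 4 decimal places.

Choose which one is fixed: C(12,1) = 12 ways.
The remaining 11 must have no fixed point: D(11) = 14684570.
P = 12·14684570/479001600 = 1468457/3991680 ≈ 0.3679.

0.3679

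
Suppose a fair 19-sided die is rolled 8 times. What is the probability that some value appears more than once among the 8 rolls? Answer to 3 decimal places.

0.821

P(all 8 different) = 19/19 · 18/19 · ··· · 12/19 ≈ 0.179.
P(at least two equal) = 1 − 0.179 = 0.821.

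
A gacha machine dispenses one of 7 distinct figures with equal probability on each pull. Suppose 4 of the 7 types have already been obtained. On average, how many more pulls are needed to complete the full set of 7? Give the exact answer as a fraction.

Starting from 4 distinct types, each trial gives a new one with probability (7−i)/7 when i types are held, so the wait for the next new type is 7/(7−i).
E = 7/3 + 7/2 + 7/1 = 77/6.

77/6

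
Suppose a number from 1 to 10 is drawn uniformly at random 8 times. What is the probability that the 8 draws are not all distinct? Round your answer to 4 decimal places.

0.9819

P(all 8 different) = 10/10 · 9/10 · ··· · 3/10 ≈ 0.0181.
P(at least two equal) = 1 − 0.0181 = 0.9819.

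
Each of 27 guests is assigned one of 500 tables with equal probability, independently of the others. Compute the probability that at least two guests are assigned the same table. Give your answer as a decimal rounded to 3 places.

It's easier to compute the probability that all 27 are distinct.
P(all distinct) = 500/500 · 499/500 · ··· · 474/500 ≈ 0.489.
So the probability of at least one match is 1 − 0.489 = 0.511.

0.511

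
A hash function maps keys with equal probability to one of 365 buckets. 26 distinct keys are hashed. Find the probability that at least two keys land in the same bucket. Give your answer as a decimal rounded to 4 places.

0.5982

It's easier to compute the probability that all 26 are distinct.
P(all distinct) = 365/365 · 364/365 · ··· · 340/365 ≈ 0.4018.
So the probability of at least one match is 1 − 0.4018 = 0.5982.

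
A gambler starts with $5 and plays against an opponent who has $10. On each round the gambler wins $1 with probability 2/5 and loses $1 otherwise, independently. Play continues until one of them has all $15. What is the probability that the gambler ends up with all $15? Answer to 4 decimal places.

Let r = q/p = (3/5)/(2/5) = 3/2. The recurrence P(i) = p·P(i+1) + q·P(i−1) with P(0)=0, P(15)=1 gives P(i) = (1 − r^i)/(1 − r^15).
P(5) = (1 − (3/2)^5) / (1 − (3/2)^15) = 1024/67849 ≈ 0.0151.

0.0151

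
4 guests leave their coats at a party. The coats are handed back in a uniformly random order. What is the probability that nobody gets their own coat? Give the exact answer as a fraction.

3/8

This is the derangement probability: permutations of 4 with no fixed point.
D(4) = 4! · (1 − 1/1! + 1/2! − ··· + (−1)^4/4!) = 9.
P = 9/24 = 3/8.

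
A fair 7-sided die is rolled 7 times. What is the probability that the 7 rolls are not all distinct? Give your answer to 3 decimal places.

P(all 7 different) = 7/7 · 6/7 · ··· · 1/7 ≈ 0.006.
P(at least two equal) = 1 − 0.006 = 0.994.

0.994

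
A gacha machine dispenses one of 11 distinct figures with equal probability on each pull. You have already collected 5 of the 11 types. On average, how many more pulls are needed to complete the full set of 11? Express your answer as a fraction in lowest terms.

Starting from 5 distinct types, each trial gives a new one with probability (11−i)/11 when i types are held, so the wait for the next new type is 11/(11−i).
E = 11/6 + 11/5 + 11/4 + 11/3 + 11/2 + 11/1 = 539/20.

539/20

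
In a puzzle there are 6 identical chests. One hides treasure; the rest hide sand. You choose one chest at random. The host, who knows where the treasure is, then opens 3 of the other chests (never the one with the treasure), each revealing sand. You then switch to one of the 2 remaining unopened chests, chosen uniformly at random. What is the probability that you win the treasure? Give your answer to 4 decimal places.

0.4167

Your original chest holds the treasure with probability 1/6, so the other 5 collectively hold it with probability 5/6.
The host can always find 3 empty chests to open, so the reveals don't change that 5/6; it is now spread over the 2 remaining unopened chests.
P(win by switching) = (5/6) · (1/2) = 5/12 ≈ 0.4167.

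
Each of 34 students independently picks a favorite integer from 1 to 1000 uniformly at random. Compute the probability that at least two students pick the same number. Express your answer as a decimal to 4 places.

0.4330

It's easier to compute the probability that all 34 are distinct.
P(all distinct) = 1000/1000 · 999/1000 · ··· · 967/1000 ≈ 0.5670.
So the probability of at least one match is 1 − 0.5670 = 0.4330.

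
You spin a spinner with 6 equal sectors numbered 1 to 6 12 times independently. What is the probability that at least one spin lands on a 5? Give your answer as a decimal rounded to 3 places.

0.888

P(no spin lands on a 5) = (5/6)^12 ≈ 0.112.
P(at least one) = 1 − 0.112 = 0.888.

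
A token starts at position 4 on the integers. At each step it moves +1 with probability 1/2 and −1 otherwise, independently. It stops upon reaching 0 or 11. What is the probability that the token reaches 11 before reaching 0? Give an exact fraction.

With a fair step, P(i) = ½P(i−1) + ½P(i+1) with P(0)=0, P(11)=1 has the linear solution P(i) = i/11.
P(4) = 4/11.

4/11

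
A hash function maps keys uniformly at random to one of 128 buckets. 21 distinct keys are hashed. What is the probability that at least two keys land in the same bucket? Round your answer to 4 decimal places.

It's easier to compute the probability that all 21 are distinct.
P(all distinct) = 128/128 · 127/128 · ··· · 108/128 ≈ 0.1762.
So the probability of at least one match is 1 − 0.1762 = 0.8238.

0.8238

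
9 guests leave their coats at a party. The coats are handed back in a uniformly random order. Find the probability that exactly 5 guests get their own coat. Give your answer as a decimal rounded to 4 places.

Choose which 5 of the 9 are fixed: C(9,5) = 126 ways.
The remaining 4 must have no fixed point: D(4) = 9.
P = 126·9/362880 = 1/320 ≈ 0.0031.

0.0031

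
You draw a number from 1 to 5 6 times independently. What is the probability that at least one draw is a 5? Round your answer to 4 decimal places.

P(no draw is a 5) = (4/5)^6 ≈ 0.2621.
P(at least one) = 1 − 0.2621 = 0.7379.

0.7379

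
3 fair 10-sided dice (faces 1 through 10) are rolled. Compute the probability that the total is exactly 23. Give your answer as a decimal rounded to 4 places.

There are 10^3 = 1000 equally likely outcomes.
The number of ordered 3-tuples from {1,…,10} summing to 23 is 36.
P(sum = 23) = 36/1000 = 9/250 ≈ 0.0360.

0.0360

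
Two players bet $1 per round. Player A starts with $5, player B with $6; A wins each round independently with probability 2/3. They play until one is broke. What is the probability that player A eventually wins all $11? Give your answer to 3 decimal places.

Let r = q/p = (1/3)/(2/3) = 1/2. The recurrence P(i) = p·P(i+1) + q·P(i−1) with P(0)=0, P(11)=1 gives P(i) = (1 − r^i)/(1 − r^11).
P(5) = (1 − (1/2)^5) / (1 − (1/2)^11) = 1984/2047 ≈ 0.969.

0.969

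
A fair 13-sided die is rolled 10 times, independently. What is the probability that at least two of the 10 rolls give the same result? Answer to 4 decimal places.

0.9925

P(all 10 different) = 13/13 · 12/13 · ··· · 4/13 ≈ 0.0075.
P(at least two equal) = 1 − 0.0075 = 0.9925.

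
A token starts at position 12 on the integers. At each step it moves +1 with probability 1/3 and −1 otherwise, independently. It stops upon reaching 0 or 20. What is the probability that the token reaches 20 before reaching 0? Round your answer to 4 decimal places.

0.0039

Let r = q/p = (2/3)/(1/3) = 2. The recurrence P(i) = p·P(i+1) + q·P(i−1) with P(0)=0, P(20)=1 gives P(i) = (1 − r^i)/(1 − r^20).
P(12) = (1 − (2)^12) / (1 − (2)^20) = 273/69905 ≈ 0.0039.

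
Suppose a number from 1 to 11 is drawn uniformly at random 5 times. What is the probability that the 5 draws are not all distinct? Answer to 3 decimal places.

0.656

P(all 5 different) = 11/11 · 10/11 · ··· · 7/11 ≈ 0.344.
P(at least two equal) = 1 − 0.344 = 0.656.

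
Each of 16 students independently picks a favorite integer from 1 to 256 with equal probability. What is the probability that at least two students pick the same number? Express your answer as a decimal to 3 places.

0.380

It's easier to compute the probability that all 16 are distinct.
P(all distinct) = 256/256 · 255/256 · ··· · 241/256 ≈ 0.620.
So the probability of at least one match is 1 − 0.620 = 0.380.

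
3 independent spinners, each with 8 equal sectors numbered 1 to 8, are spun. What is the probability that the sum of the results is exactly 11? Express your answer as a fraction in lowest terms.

There are 8^3 = 512 equally likely outcomes.
The number of ordered 3-tuples from {1,…,8} summing to 11 is 42.
P(sum = 11) = 42/512 = 21/256.

21/256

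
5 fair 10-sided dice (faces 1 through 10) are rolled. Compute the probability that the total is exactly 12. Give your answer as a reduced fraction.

There are 10^5 = 100000 equally likely outcomes.
The number of ordered 5-tuples from {1,…,10} summing to 12 is 330.
P(sum = 12) = 330/100000 = 33/10000.

33/10000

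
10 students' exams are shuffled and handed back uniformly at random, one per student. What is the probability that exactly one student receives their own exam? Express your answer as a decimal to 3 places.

Choose which one is fixed: C(10,1) = 10 ways.
The remaining 9 must have no fixed point: D(9) = 133496.
P = 10·133496/3628800 = 16687/45360 ≈ 0.368.

0.368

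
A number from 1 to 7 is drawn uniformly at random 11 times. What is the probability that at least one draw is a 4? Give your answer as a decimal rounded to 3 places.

P(no draw is a 4) = (6/7)^11 ≈ 0.183.
P(at least one) = 1 − 0.183 = 0.817.

0.817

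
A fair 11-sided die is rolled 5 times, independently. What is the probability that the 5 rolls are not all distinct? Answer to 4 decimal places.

P(all 5 different) = 11/11 · 10/11 · ··· · 7/11 ≈ 0.3442.
P(at least two equal) = 1 − 0.3442 = 0.6558.

0.6558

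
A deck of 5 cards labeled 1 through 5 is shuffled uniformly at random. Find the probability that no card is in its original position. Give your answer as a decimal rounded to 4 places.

0.3667

This is the derangement probability: permutations of 5 with no fixed point.
D(5) = 5! · (1 − 1/1! + 1/2! − ··· + (−1)^5/5!) = 44.
P = 44/120 = 11/30 ≈ 0.3667.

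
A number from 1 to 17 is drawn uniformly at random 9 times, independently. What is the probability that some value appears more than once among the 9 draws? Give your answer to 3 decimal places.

P(all 9 different) = 17/17 · 16/17 · ··· · 9/17 ≈ 0.074.
P(at least two equal) = 1 − 0.074 = 0.926.

0.926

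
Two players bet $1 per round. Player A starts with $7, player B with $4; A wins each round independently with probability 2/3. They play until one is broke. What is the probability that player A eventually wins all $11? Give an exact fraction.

Let r = q/p = (1/3)/(2/3) = 1/2. The recurrence P(i) = p·P(i+1) + q·P(i−1) with P(0)=0, P(11)=1 gives P(i) = (1 − r^i)/(1 − r^11).
P(7) = (1 − (1/2)^7) / (1 − (1/2)^11) = 2032/2047.

2032/2047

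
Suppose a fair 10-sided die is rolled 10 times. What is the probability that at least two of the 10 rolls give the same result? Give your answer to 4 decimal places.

0.9996

P(all 10 different) = 10/10 · 9/10 · ··· · 1/10 ≈ 0.0004.
P(at least two equal) = 1 − 0.0004 = 0.9996.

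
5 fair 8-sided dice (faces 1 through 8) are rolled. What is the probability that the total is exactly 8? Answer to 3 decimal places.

0.001

There are 8^5 = 32768 equally likely outcomes.
The number of ordered 5-tuples from {1,…,8} summing to 8 is 35.
P(sum = 8) = 35/32768 ≈ 0.001.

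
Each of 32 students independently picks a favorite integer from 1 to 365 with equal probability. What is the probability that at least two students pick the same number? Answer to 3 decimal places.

It's easier to compute the probability that all 32 are distinct.
P(all distinct) = 365/365 · 364/365 · ··· · 334/365 ≈ 0.247.
So the probability of at least one match is 1 − 0.247 = 0.753.

0.753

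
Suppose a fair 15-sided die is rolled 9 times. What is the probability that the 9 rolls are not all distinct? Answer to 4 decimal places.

0.9528

P(all 9 different) = 15/15 · 14/15 · ··· · 7/15 ≈ 0.0472.
P(at least two equal) = 1 − 0.0472 = 0.9528.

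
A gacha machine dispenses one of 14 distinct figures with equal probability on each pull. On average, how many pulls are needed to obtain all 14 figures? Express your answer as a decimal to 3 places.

45.522

After i distinct types are collected, each trial gives a new one with probability (14−i)/14, so the expected wait for the next new type is 14/(14−i).
E = 14/14 + 14/13 + 14/12 + 14/11 + 14/10 + 14/9 + 14/8 + 14/7 + 14/6 + 14/5 + 14/4 + 14/3 + 14/2 + 14/1 = 1171733/25740 ≈ 45.522.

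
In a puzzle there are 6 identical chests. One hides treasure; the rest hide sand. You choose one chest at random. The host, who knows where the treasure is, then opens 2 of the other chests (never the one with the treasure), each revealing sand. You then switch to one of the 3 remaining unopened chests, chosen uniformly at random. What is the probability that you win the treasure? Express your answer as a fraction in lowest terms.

5/18

Your original chest holds the treasure with probability 1/6, so the other 5 collectively hold it with probability 5/6.
The host can always find 2 empty chests to open, so the reveals don't change that 5/6; it is now spread over the 3 remaining unopened chests.
P(win by switching) = (5/6) · (1/3) = 5/18.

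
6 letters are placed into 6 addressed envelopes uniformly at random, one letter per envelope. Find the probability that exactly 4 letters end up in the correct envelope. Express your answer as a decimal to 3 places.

Choose which 4 of the 6 are fixed: C(6,4) = 15 ways.
The remaining 2 must have no fixed point: D(2) = 1.
P = 15·1/720 = 1/48 ≈ 0.021.

0.021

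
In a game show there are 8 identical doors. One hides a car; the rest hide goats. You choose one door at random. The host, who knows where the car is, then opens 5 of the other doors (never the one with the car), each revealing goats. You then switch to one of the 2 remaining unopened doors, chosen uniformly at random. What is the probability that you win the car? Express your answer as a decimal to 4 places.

Your original door holds the car with probability 1/8, so the other 7 collectively hold it with probability 7/8.
The host can always find 5 empty doors to open, so the reveals don't change that 7/8; it is now spread over the 2 remaining unopened doors.
P(win by switching) = (7/8) · (1/2) = 7/16 ≈ 0.4375.

0.4375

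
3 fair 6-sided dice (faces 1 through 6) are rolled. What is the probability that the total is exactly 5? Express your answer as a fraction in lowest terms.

1/36

There are 6^3 = 216 equally likely outcomes.
The number of ordered 3-tuples from {1,…,6} summing to 5 is 6.
P(sum = 5) = 6/216 = 1/36.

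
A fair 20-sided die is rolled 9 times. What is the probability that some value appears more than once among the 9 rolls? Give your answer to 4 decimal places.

P(all 9 different) = 20/20 · 19/20 · ··· · 12/20 ≈ 0.1190.
P(at least two equal) = 1 − 0.1190 = 0.8810.

0.8810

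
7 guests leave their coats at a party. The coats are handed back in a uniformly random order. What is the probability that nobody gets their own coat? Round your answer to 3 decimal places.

This is the derangement probability: permutations of 7 with no fixed point.
D(7) = 7! · (1 − 1/1! + 1/2! − ··· + (−1)^7/7!) = 1854.
P = 1854/5040 = 103/280 ≈ 0.368.

0.368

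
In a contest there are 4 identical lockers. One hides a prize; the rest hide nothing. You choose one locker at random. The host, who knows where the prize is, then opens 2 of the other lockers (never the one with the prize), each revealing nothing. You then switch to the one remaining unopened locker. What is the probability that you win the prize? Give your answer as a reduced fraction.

3/4

Your original locker holds the prize with probability 1/4, so the other 3 collectively hold it with probability 3/4.
The host can always find 2 empty lockers to open, so the reveals don't change that 3/4; it is now spread over the 1 remaining unopened locker.
P(win by switching) = (3/4) · (1/1) = 3/4.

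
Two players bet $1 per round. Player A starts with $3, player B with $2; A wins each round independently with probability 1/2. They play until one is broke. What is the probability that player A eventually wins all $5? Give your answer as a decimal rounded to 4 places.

0.6000

With a fair step, P(i) = ½P(i−1) + ½P(i+1) with P(0)=0, P(5)=1 has the linear solution P(i) = i/5.
P(3) = 3/5 ≈ 0.6000.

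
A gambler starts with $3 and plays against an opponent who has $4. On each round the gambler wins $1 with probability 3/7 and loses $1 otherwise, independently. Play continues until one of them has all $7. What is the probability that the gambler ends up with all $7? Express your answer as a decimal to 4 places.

Let r = q/p = (4/7)/(3/7) = 4/3. The recurrence P(i) = p·P(i+1) + q·P(i−1) with P(0)=0, P(7)=1 gives P(i) = (1 − r^i)/(1 − r^7).
P(3) = (1 − (4/3)^3) / (1 − (4/3)^7) = 2997/14197 ≈ 0.2111.

0.2111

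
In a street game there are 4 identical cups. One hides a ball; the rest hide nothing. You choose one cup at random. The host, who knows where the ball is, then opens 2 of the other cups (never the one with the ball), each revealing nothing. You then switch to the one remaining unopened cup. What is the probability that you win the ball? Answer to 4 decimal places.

Your original cup holds the ball with probability 1/4, so the other 3 collectively hold it with probability 3/4.
The host can always find 2 empty cups to open, so the reveals don't change that 3/4; it is now spread over the 1 remaining unopened cup.
P(win by switching) = (3/4) · (1/1) = 3/4 ≈ 0.7500.

0.7500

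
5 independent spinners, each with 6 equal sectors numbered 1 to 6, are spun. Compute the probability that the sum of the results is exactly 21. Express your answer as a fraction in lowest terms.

There are 6^5 = 7776 equally likely outcomes.
The number of ordered 5-tuples from {1,…,6} summing to 21 is 540.
P(sum = 21) = 540/7776 = 5/72.

5/72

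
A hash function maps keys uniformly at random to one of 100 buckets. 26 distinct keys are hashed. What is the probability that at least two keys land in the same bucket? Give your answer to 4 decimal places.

It's easier to compute the probability that all 26 are distinct.
P(all distinct) = 100/100 · 99/100 · ··· · 75/100 ≈ 0.0282.
So the probability of at least one match is 1 − 0.0282 = 0.9718.

0.9718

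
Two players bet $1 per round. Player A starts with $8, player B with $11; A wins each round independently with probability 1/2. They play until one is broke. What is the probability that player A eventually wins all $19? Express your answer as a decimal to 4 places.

0.4211

With a fair step, P(i) = ½P(i−1) + ½P(i+1) with P(0)=0, P(19)=1 has the linear solution P(i) = i/19.
P(8) = 8/19 ≈ 0.4211.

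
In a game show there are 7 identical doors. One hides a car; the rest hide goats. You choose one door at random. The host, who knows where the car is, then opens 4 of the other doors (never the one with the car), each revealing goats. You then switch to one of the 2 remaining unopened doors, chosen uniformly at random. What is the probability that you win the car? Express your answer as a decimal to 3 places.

Your original door holds the car with probability 1/7, so the other 6 collectively hold it with probability 6/7.
The host can always find 4 empty doors to open, so the reveals don't change that 6/7; it is now spread over the 2 remaining unopened doors.
P(win by switching) = (6/7) · (1/2) = 3/7 ≈ 0.429.

0.429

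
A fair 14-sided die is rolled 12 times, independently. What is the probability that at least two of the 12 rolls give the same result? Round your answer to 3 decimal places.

P(all 12 different) = 14/14 · 13/14 · ··· · 3/14 ≈ 0.001.
P(at least two equal) = 1 − 0.001 = 0.999.

0.999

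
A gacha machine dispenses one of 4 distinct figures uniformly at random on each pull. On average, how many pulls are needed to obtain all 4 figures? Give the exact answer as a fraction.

After i distinct types are collected, each trial gives a new one with probability (4−i)/4, so the expected wait for the next new type is 4/(4−i).
E = 4/4 + 4/3 + 4/2 + 4/1 = 25/3.

25/3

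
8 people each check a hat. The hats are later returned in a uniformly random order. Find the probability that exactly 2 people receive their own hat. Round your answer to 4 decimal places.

Choose which 2 of the 8 are fixed: C(8,2) = 28 ways.
The remaining 6 must have no fixed point: D(6) = 265.
P = 28·265/40320 = 53/288 ≈ 0.1840.

0.1840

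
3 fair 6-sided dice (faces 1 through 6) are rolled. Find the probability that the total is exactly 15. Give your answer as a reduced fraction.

5/108

There are 6^3 = 216 equally likely outcomes.
The number of ordered 3-tuples from {1,…,6} summing to 15 is 10.
P(sum = 15) = 10/216 = 5/108.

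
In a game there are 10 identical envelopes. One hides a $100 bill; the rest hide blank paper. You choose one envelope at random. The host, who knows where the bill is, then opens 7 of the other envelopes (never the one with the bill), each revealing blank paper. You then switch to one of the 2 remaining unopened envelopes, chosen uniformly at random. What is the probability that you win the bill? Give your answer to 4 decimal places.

0.4500

Your original envelope holds the bill with probability 1/10, so the other 9 collectively hold it with probability 9/10.
The host can always find 7 empty envelopes to open, so the reveals don't change that 9/10; it is now spread over the 2 remaining unopened envelopes.
P(win by switching) = (9/10) · (1/2) = 9/20 ≈ 0.4500.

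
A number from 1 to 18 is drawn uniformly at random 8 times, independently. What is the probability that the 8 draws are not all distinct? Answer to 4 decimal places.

0.8399

P(all 8 different) = 18/18 · 17/18 · ··· · 11/18 ≈ 0.1601.
P(at least two equal) = 1 − 0.1601 = 0.8399.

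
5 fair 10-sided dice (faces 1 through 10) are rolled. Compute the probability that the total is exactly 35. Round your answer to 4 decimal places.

0.0325

There are 10^5 = 100000 equally likely outcomes.
The number of ordered 5-tuples from {1,…,10} summing to 35 is 3246.
P(sum = 35) = 3246/100000 = 1623/50000 ≈ 0.0325.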